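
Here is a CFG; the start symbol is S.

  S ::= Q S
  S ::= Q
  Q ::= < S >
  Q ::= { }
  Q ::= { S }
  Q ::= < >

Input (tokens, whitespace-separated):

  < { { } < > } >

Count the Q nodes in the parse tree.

[S [Q < [S [Q { [S [Q { }] [S [Q < >]]] }]] >]]

4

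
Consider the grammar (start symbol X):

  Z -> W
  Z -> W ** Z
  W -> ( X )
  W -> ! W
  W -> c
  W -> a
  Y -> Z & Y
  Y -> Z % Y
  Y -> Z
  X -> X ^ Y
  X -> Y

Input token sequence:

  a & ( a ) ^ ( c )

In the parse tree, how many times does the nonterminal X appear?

4

[X [X [Y [Z [W a]] & [Y [Z [W ( [X [Y [Z [W a]]]] )]]]]] ^ [Y [Z [W ( [X [Y [Z [W c]]]] )]]]]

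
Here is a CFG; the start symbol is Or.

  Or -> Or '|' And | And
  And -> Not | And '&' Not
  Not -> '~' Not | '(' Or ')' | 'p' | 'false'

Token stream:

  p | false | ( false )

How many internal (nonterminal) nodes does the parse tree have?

[Or [Or [Or [And [Not p]]] | [And [Not false]]] | [And [Not ( [Or [And [Not false]]] )]]]

12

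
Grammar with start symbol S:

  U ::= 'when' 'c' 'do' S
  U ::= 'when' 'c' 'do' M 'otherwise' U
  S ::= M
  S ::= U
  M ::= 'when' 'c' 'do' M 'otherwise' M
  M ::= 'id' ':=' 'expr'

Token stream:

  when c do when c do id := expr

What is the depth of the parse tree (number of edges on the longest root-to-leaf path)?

[S [U when c do [S [U when c do [S [M id := expr]]]]]]

6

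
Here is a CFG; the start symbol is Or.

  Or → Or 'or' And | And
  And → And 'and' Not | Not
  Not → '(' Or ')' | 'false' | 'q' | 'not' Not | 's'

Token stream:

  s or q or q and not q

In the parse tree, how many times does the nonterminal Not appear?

5

[Or [Or [Or [And [Not s]]] or [And [Not q]]] or [And [And [Not q]] and [Not not [Not q]]]]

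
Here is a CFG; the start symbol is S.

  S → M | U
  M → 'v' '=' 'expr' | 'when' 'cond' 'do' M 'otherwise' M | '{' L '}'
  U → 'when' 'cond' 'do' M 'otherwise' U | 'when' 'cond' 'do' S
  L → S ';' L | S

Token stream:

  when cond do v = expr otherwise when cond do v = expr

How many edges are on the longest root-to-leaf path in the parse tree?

5

[S [U when cond do [M v = expr] otherwise [U when cond do [S [M v = expr]]]]]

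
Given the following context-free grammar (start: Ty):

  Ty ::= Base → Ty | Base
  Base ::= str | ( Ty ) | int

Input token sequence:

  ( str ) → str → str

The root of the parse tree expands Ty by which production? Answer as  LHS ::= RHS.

Ty ::= Base → Ty

[Ty [Base ( [Ty [Base str]] )] → [Ty [Base str] → [Ty [Base str]]]]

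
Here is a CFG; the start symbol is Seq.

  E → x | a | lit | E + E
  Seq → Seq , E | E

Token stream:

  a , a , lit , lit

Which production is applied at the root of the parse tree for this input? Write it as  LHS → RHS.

Seq → Seq , E

[Seq [Seq [Seq [Seq [E a]] , [E a]] , [E lit]] , [E lit]]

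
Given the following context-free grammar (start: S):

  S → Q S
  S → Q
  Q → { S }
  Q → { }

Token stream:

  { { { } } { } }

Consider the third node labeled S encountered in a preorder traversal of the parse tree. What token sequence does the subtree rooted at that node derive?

[S [Q { [S [Q { [S [Q { }]] }] [S [Q { }]]] }]]

{ }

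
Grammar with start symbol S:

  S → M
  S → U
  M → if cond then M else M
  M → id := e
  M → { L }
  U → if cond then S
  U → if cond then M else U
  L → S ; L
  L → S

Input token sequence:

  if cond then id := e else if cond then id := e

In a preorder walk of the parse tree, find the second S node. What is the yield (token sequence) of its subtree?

id := e

[S [U if cond then [M id := e] else [U if cond then [S [M id := e]]]]]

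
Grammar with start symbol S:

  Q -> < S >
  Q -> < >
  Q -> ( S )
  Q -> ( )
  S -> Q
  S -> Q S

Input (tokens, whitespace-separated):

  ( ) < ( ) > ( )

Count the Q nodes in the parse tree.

4

[S [Q ( )] [S [Q < [S [Q ( )]] >] [S [Q ( )]]]]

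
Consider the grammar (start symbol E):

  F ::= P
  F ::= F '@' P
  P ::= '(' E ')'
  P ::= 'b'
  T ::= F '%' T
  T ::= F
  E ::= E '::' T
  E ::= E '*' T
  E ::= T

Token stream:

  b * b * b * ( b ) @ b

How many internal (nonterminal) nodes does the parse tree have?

[E [E [E [E [T [F [P b]]]] * [T [F [P b]]]] * [T [F [P b]]]] * [T [F [F [P ( [E [T [F [P b]]]] )]] @ [P b]]]]

22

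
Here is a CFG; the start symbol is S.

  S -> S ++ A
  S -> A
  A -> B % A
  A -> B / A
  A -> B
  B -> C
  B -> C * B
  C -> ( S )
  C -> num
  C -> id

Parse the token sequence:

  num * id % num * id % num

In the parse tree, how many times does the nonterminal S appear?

[S [A [B [C num] * [B [C id]]] % [A [B [C num] * [B [C id]]] % [A [B [C num]]]]]]

1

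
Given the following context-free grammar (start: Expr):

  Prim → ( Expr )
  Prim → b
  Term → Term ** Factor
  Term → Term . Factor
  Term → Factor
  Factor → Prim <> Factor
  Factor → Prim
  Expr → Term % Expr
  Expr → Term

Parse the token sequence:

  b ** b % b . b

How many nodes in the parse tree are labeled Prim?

[Expr [Term [Term [Factor [Prim b]]] ** [Factor [Prim b]]] % [Expr [Term [Term [Factor [Prim b]]] . [Factor [Prim b]]]]]

4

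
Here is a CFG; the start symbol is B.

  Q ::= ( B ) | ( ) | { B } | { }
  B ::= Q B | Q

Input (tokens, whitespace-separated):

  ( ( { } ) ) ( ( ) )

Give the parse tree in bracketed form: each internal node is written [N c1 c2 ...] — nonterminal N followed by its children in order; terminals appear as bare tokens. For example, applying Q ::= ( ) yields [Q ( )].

B
Q B
( B ) B
( Q ) B
( ( B ) ) B
( ( Q ) ) B
( ( { } ) ) B
( ( { } ) ) Q
( ( { } ) ) ( B )
( ( { } ) ) ( Q )
( ( { } ) ) ( ( ) )

[B [Q ( [B [Q ( [B [Q { }]] )]] )] [B [Q ( [B [Q ( )]] )]]]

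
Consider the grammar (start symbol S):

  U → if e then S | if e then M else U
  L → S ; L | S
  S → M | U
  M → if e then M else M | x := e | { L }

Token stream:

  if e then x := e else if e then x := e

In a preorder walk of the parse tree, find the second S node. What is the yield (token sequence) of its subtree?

x := e

[S [U if e then [M x := e] else [U if e then [S [M x := e]]]]]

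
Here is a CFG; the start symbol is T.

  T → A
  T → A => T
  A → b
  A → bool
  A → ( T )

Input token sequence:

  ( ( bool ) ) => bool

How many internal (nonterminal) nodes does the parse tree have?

[T [A ( [T [A ( [T [A bool]] )]] )] => [T [A bool]]]

8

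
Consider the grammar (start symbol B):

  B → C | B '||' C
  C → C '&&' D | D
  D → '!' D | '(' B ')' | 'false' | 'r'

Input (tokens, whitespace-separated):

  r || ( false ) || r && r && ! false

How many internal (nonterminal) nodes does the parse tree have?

[B [B [B [C [D r]]] || [C [D ( [B [C [D false]]] )]]] || [C [C [C [D r]] && [D r]] && [D ! [D false]]]]

17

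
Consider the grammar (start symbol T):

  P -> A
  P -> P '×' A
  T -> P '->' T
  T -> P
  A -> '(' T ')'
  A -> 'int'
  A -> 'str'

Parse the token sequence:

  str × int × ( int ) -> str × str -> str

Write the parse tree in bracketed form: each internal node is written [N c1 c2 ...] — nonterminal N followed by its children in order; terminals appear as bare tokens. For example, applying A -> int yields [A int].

T
P -> T
P × A -> T
P × A × A -> T
A × A × A -> T
str × A × A -> T
str × int × A -> T
str × int × ( T ) -> T
str × int × ( P ) -> T
str × int × ( A ) -> T
str × int × ( int ) -> T
str × int × ( int ) -> P -> T
str × int × ( int ) -> P × A -> T
str × int × ( int ) -> A × A -> T
str × int × ( int ) -> str × A -> T
str × int × ( int ) -> str × str -> T
str × int × ( int ) -> str × str -> P
str × int × ( int ) -> str × str -> A
str × int × ( int ) -> str × str -> str

[T [P [P [P [A str]] × [A int]] × [A ( [T [P [A int]]] )]] -> [T [P [P [A str]] × [A str]] -> [T [P [A str]]]]]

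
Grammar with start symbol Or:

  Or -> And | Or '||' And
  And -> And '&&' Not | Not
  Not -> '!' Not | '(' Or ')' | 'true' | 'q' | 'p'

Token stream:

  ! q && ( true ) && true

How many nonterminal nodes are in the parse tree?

11

[Or [And [And [And [Not ! [Not q]]] && [Not ( [Or [And [Not true]]] )]] && [Not true]]]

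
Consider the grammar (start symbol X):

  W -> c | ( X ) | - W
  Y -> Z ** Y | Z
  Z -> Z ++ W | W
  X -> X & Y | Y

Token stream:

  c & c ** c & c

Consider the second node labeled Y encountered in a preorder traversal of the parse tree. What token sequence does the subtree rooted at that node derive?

[X [X [X [Y [Z [W c]]]] & [Y [Z [W c]] ** [Y [Z [W c]]]]] & [Y [Z [W c]]]]

c ** c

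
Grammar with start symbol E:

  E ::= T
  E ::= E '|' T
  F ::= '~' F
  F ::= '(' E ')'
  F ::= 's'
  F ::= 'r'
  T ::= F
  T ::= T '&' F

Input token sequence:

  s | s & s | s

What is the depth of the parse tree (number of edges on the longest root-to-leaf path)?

5

[E [E [E [T [F s]]] | [T [T [F s]] & [F s]]] | [T [F s]]]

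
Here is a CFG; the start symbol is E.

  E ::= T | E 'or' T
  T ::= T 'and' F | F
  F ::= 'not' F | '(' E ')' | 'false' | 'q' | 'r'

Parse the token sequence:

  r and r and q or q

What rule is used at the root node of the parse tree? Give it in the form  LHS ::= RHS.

[E [E [T [T [T [F r]] and [F r]] and [F q]]] or [T [F q]]]

E ::= E 'or' T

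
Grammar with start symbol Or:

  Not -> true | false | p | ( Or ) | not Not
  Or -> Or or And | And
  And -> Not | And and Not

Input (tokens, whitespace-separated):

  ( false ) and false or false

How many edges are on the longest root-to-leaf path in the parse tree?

8

[Or [Or [And [And [Not ( [Or [And [Not false]]] )]] and [Not false]]] or [And [Not false]]]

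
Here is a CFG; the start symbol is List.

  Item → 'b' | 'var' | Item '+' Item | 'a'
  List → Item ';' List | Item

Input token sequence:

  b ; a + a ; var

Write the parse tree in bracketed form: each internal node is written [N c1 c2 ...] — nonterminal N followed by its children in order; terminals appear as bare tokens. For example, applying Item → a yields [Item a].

List
Item ; List
b ; List
b ; Item ; List
b ; Item + Item ; List
b ; a + Item ; List
b ; a + a ; List
b ; a + a ; Item
b ; a + a ; var

[List [Item b] ; [List [Item [Item a] + [Item a]] ; [List [Item var]]]]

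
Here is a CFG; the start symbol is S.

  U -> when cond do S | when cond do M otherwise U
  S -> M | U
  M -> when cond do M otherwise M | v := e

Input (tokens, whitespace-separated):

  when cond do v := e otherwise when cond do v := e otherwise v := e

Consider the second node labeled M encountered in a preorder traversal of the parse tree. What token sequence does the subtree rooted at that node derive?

v := e

[S [M when cond do [M v := e] otherwise [M when cond do [M v := e] otherwise [M v := e]]]]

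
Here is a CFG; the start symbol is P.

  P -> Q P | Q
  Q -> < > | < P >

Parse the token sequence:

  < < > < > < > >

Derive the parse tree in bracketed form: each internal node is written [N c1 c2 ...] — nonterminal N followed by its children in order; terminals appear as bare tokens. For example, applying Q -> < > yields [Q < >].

[P [Q < [P [Q < >] [P [Q < >] [P [Q < >]]]] >]]

P
Q
< P >
< Q P >
< < > P >
< < > Q P >
< < > < > P >
< < > < > Q >
< < > < > < > >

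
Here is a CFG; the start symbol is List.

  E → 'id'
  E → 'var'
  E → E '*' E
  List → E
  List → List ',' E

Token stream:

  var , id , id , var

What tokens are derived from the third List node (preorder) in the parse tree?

var , id

[List [List [List [List [E var]] , [E id]] , [E id]] , [E var]]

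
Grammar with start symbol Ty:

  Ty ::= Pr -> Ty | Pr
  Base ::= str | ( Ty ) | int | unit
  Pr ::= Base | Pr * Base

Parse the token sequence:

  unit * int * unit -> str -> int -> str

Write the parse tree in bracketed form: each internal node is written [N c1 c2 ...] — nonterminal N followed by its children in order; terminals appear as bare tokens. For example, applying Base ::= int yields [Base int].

[Ty [Pr [Pr [Pr [Base unit]] * [Base int]] * [Base unit]] -> [Ty [Pr [Base str]] -> [Ty [Pr [Base int]] -> [Ty [Pr [Base str]]]]]]

Ty
Pr -> Ty
Pr * Base -> Ty
Pr * Base * Base -> Ty
Base * Base * Base -> Ty
unit * Base * Base -> Ty
unit * int * Base -> Ty
unit * int * unit -> Ty
unit * int * unit -> Pr -> Ty
unit * int * unit -> Base -> Ty
unit * int * unit -> str -> Ty
unit * int * unit -> str -> Pr -> Ty
unit * int * unit -> str -> Base -> Ty
unit * int * unit -> str -> int -> Ty
unit * int * unit -> str -> int -> Pr
unit * int * unit -> str -> int -> Base
unit * int * unit -> str -> int -> str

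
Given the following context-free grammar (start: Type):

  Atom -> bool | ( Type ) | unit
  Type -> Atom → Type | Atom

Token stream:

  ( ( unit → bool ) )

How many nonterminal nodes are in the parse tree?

8

[Type [Atom ( [Type [Atom ( [Type [Atom unit] → [Type [Atom bool]]] )]] )]]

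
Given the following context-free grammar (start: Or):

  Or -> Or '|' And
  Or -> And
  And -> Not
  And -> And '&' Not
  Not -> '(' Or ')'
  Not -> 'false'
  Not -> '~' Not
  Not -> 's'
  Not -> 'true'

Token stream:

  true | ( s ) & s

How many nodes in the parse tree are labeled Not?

[Or [Or [And [Not true]]] | [And [And [Not ( [Or [And [Not s]]] )]] & [Not s]]]

4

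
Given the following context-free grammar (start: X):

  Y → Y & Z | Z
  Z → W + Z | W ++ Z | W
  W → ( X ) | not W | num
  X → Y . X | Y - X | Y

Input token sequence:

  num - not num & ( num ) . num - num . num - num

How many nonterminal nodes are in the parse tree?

[X [Y [Z [W num]]] - [X [Y [Y [Z [W not [W num]]]] & [Z [W ( [X [Y [Z [W num]]]] )]]] . [X [Y [Z [W num]]] - [X [Y [Z [W num]]] . [X [Y [Z [W num]]] - [X [Y [Z [W num]]]]]]]]]

32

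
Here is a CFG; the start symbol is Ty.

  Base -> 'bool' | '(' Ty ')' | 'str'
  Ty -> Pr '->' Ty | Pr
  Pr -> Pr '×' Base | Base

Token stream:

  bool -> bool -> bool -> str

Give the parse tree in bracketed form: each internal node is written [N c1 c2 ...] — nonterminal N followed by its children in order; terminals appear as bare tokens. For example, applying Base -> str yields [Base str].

[Ty [Pr [Base bool]] -> [Ty [Pr [Base bool]] -> [Ty [Pr [Base bool]] -> [Ty [Pr [Base str]]]]]]

Ty
Pr -> Ty
Base -> Ty
bool -> Ty
bool -> Pr -> Ty
bool -> Base -> Ty
bool -> bool -> Ty
bool -> bool -> Pr -> Ty
bool -> bool -> Base -> Ty
bool -> bool -> bool -> Ty
bool -> bool -> bool -> Pr
bool -> bool -> bool -> Base
bool -> bool -> bool -> str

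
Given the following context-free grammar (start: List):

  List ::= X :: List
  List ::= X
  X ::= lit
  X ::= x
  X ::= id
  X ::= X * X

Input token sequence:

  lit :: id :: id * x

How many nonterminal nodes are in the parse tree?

[List [X lit] :: [List [X id] :: [List [X [X id] * [X x]]]]]

8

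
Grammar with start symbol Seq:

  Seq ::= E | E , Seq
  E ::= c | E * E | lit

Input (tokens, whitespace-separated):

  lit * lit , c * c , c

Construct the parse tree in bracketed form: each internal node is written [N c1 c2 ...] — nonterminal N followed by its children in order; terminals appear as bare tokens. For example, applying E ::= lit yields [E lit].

[Seq [E [E lit] * [E lit]] , [Seq [E [E c] * [E c]] , [Seq [E c]]]]

Seq
E , Seq
E * E , Seq
lit * E , Seq
lit * lit , Seq
lit * lit , E , Seq
lit * lit , E * E , Seq
lit * lit , c * E , Seq
lit * lit , c * c , Seq
lit * lit , c * c , E
lit * lit , c * c , c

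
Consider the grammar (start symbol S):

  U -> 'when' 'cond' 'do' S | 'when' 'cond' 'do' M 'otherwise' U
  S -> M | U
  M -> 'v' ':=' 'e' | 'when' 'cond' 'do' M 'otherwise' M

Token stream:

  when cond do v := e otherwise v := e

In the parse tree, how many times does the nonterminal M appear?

[S [M when cond do [M v := e] otherwise [M v := e]]]

3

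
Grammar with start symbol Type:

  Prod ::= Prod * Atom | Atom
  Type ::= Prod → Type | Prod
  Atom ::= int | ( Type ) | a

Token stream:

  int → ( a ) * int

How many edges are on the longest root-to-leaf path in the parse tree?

[Type [Prod [Atom int]] → [Type [Prod [Prod [Atom ( [Type [Prod [Atom a]]] )]] * [Atom int]]]]

8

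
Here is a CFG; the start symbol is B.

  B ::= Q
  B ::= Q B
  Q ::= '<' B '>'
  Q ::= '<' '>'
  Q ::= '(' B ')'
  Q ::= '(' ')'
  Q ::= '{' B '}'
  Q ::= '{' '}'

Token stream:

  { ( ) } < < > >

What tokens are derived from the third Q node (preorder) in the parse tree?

< < > >

[B [Q { [B [Q ( )]] }] [B [Q < [B [Q < >]] >]]]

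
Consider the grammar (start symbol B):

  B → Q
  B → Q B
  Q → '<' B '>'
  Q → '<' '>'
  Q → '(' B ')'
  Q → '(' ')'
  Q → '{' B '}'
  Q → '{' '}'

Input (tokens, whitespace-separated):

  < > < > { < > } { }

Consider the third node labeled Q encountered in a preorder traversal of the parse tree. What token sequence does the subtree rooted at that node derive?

[B [Q < >] [B [Q < >] [B [Q { [B [Q < >]] }] [B [Q { }]]]]]

{ < > }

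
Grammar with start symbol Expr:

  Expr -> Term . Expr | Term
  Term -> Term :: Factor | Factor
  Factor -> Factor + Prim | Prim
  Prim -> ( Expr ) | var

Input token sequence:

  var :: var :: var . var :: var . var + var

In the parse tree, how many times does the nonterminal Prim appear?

[Expr [Term [Term [Term [Factor [Prim var]]] :: [Factor [Prim var]]] :: [Factor [Prim var]]] . [Expr [Term [Term [Factor [Prim var]]] :: [Factor [Prim var]]] . [Expr [Term [Factor [Factor [Prim var]] + [Prim var]]]]]]

7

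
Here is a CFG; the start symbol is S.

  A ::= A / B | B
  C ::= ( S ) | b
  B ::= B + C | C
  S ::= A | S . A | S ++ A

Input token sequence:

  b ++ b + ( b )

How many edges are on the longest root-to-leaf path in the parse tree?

8

[S [S [A [B [C b]]]] ++ [A [B [B [C b]] + [C ( [S [A [B [C b]]]] )]]]]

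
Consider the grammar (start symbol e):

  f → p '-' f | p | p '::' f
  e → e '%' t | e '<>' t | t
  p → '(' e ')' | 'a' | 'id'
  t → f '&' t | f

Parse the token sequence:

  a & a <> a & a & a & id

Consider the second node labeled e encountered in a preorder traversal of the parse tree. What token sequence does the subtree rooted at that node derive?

[e [e [t [f [p a]] & [t [f [p a]]]]] <> [t [f [p a]] & [t [f [p a]] & [t [f [p a]] & [t [f [p id]]]]]]]

a & a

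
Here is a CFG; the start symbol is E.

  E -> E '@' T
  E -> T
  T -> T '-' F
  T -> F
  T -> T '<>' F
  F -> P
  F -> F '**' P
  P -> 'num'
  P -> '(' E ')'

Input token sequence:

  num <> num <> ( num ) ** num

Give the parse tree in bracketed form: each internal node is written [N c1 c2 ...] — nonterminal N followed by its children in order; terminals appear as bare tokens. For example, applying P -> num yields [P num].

[E [T [T [T [F [P num]]] <> [F [P num]]] <> [F [F [P ( [E [T [F [P num]]]] )]] ** [P num]]]]

E
T
T <> F
T <> F <> F
F <> F <> F
P <> F <> F
num <> F <> F
num <> P <> F
num <> num <> F
num <> num <> F ** P
num <> num <> P ** P
num <> num <> ( E ) ** P
num <> num <> ( T ) ** P
num <> num <> ( F ) ** P
num <> num <> ( P ) ** P
num <> num <> ( num ) ** P
num <> num <> ( num ) ** num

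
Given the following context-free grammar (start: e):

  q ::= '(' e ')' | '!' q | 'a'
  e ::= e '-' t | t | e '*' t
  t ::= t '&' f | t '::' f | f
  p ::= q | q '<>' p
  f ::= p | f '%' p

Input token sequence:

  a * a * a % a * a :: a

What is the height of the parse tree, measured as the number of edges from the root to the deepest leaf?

[e [e [e [e [t [f [p [q a]]]]] * [t [f [p [q a]]]]] * [t [f [f [p [q a]]] % [p [q a]]]]] * [t [t [f [p [q a]]]] :: [f [p [q a]]]]]

8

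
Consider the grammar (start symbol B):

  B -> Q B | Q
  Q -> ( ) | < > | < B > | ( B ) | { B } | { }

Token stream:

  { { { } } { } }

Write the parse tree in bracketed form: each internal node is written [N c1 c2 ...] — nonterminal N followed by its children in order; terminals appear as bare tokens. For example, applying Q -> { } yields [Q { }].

[B [Q { [B [Q { [B [Q { }]] }] [B [Q { }]]] }]]

B
Q
{ B }
{ Q B }
{ { B } B }
{ { Q } B }
{ { { } } B }
{ { { } } Q }
{ { { } } { } }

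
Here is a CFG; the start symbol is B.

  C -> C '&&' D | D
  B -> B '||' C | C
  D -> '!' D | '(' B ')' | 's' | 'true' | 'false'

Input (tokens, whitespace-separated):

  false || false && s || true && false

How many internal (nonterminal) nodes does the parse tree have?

[B [B [B [C [D false]]] || [C [C [D false]] && [D s]]] || [C [C [D true]] && [D false]]]

13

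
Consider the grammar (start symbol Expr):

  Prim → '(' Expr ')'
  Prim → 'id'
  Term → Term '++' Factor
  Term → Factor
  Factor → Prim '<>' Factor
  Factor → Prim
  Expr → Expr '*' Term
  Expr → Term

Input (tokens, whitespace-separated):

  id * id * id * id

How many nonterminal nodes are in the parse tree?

[Expr [Expr [Expr [Expr [Term [Factor [Prim id]]]] * [Term [Factor [Prim id]]]] * [Term [Factor [Prim id]]]] * [Term [Factor [Prim id]]]]

16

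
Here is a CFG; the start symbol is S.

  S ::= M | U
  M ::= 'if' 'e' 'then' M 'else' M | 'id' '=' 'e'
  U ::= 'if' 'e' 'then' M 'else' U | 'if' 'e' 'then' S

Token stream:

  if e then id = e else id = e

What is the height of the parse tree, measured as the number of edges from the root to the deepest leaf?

[S [M if e then [M id = e] else [M id = e]]]

3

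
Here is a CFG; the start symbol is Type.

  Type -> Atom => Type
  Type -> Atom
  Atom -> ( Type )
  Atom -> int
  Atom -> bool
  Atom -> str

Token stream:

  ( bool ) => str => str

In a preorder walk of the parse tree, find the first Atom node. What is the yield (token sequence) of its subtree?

[Type [Atom ( [Type [Atom bool]] )] => [Type [Atom str] => [Type [Atom str]]]]

( bool )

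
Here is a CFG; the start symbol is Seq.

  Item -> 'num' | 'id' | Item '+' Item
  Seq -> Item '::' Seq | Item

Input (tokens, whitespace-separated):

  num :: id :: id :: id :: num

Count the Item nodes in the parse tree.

[Seq [Item num] :: [Seq [Item id] :: [Seq [Item id] :: [Seq [Item id] :: [Seq [Item num]]]]]]

5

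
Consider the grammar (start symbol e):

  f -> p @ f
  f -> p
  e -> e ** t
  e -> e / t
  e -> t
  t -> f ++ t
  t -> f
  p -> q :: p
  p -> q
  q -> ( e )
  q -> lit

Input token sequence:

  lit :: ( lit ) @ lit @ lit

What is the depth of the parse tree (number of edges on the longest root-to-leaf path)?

[e [t [f [p [q lit] :: [p [q ( [e [t [f [p [q lit]]]]] )]]] @ [f [p [q lit]] @ [f [p [q lit]]]]]]]

11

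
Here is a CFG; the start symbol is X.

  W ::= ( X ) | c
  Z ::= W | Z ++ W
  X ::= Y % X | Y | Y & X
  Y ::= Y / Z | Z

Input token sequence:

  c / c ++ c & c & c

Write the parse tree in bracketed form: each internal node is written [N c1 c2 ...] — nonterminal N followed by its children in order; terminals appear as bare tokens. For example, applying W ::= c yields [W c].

[X [Y [Y [Z [W c]]] / [Z [Z [W c]] ++ [W c]]] & [X [Y [Z [W c]]] & [X [Y [Z [W c]]]]]]

X
Y & X
Y / Z & X
Z / Z & X
W / Z & X
c / Z & X
c / Z ++ W & X
c / W ++ W & X
c / c ++ W & X
c / c ++ c & X
c / c ++ c & Y & X
c / c ++ c & Z & X
c / c ++ c & W & X
c / c ++ c & c & X
c / c ++ c & c & Y
c / c ++ c & c & Z
c / c ++ c & c & W
c / c ++ c & c & c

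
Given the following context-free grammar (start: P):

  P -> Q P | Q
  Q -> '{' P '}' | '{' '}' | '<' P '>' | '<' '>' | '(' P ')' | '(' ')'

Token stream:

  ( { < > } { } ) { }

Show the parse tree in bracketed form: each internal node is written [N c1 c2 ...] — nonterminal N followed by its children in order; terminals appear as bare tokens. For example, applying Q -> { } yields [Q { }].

P
Q P
( P ) P
( Q P ) P
( { P } P ) P
( { Q } P ) P
( { < > } P ) P
( { < > } Q ) P
( { < > } { } ) P
( { < > } { } ) Q
( { < > } { } ) { }

[P [Q ( [P [Q { [P [Q < >]] }] [P [Q { }]]] )] [P [Q { }]]]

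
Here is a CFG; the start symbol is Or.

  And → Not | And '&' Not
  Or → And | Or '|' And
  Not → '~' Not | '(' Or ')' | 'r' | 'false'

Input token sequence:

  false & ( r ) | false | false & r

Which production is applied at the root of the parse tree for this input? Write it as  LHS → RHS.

Or → Or '|' And

[Or [Or [Or [And [And [Not false]] & [Not ( [Or [And [Not r]]] )]]] | [And [Not false]]] | [And [And [Not false]] & [Not r]]]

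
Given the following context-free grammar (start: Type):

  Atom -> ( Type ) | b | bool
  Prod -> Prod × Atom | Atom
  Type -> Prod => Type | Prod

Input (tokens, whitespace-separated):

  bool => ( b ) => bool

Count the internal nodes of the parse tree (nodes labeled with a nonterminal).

12

[Type [Prod [Atom bool]] => [Type [Prod [Atom ( [Type [Prod [Atom b]]] )]] => [Type [Prod [Atom bool]]]]]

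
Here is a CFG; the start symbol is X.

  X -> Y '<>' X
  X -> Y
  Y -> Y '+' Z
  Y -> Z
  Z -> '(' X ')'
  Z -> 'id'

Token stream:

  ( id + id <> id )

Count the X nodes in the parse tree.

3

[X [Y [Z ( [X [Y [Y [Z id]] + [Z id]] <> [X [Y [Z id]]]] )]]]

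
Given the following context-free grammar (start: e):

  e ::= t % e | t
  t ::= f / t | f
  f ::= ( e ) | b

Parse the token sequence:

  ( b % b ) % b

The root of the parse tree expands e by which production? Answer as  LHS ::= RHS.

e ::= t % e

[e [t [f ( [e [t [f b]] % [e [t [f b]]]] )]] % [e [t [f b]]]]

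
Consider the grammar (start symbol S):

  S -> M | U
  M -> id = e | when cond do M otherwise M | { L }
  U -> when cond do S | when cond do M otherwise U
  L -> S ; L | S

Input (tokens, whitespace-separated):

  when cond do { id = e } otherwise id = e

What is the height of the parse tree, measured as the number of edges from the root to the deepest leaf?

[S [M when cond do [M { [L [S [M id = e]]] }] otherwise [M id = e]]]

6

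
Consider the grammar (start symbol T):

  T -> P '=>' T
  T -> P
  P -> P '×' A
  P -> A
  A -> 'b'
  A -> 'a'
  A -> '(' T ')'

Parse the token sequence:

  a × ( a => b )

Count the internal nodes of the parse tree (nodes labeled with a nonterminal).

[T [P [P [A a]] × [A ( [T [P [A a]] => [T [P [A b]]]] )]]]

11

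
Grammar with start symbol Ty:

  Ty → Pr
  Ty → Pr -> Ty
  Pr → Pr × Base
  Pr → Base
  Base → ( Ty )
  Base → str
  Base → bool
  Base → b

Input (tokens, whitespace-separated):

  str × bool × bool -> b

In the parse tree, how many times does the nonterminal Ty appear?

[Ty [Pr [Pr [Pr [Base str]] × [Base bool]] × [Base bool]] -> [Ty [Pr [Base b]]]]

2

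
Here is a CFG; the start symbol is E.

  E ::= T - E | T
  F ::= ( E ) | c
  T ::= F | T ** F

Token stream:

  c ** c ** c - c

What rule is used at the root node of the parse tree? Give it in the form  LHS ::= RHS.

E ::= T - E

[E [T [T [T [F c]] ** [F c]] ** [F c]] - [E [T [F c]]]]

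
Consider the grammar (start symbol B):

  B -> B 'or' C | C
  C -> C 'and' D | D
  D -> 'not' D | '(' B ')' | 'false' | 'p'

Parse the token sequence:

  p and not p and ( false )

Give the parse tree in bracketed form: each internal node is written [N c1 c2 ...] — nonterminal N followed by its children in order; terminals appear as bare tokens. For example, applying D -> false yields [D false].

B
C
C and D
C and D and D
D and D and D
p and D and D
p and not D and D
p and not p and D
p and not p and ( B )
p and not p and ( C )
p and not p and ( D )
p and not p and ( false )

[B [C [C [C [D p]] and [D not [D p]]] and [D ( [B [C [D false]]] )]]]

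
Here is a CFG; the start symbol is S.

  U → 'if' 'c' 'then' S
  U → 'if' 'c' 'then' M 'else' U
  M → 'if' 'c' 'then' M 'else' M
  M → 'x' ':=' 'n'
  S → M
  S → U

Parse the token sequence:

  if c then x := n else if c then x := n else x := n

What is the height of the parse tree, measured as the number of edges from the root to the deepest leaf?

4

[S [M if c then [M x := n] else [M if c then [M x := n] else [M x := n]]]]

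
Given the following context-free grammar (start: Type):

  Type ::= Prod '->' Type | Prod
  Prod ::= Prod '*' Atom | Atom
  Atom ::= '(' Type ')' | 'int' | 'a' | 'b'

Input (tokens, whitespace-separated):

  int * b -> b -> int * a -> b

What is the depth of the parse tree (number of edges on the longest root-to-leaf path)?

[Type [Prod [Prod [Atom int]] * [Atom b]] -> [Type [Prod [Atom b]] -> [Type [Prod [Prod [Atom int]] * [Atom a]] -> [Type [Prod [Atom b]]]]]]

6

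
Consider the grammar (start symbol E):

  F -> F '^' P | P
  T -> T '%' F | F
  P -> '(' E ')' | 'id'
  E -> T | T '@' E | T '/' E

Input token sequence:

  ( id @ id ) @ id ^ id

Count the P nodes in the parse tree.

5

[E [T [F [P ( [E [T [F [P id]]] @ [E [T [F [P id]]]]] )]]] @ [E [T [F [F [P id]] ^ [P id]]]]]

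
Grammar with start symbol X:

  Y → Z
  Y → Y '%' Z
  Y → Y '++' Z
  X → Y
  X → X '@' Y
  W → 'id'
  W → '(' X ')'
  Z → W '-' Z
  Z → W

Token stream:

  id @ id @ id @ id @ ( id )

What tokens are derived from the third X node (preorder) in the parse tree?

id @ id @ id

[X [X [X [X [X [Y [Z [W id]]]] @ [Y [Z [W id]]]] @ [Y [Z [W id]]]] @ [Y [Z [W id]]]] @ [Y [Z [W ( [X [Y [Z [W id]]]] )]]]]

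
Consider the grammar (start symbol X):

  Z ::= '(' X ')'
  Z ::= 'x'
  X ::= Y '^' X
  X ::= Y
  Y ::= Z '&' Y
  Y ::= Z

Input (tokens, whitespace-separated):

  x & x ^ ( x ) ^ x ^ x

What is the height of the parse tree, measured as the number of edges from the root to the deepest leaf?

[X [Y [Z x] & [Y [Z x]]] ^ [X [Y [Z ( [X [Y [Z x]]] )]] ^ [X [Y [Z x]] ^ [X [Y [Z x]]]]]]

7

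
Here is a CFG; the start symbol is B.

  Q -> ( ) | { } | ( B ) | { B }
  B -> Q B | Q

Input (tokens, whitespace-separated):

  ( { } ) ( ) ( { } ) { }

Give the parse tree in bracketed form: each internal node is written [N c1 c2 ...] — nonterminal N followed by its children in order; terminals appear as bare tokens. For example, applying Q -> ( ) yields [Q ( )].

B
Q B
( B ) B
( Q ) B
( { } ) B
( { } ) Q B
( { } ) ( ) B
( { } ) ( ) Q B
( { } ) ( ) ( B ) B
( { } ) ( ) ( Q ) B
( { } ) ( ) ( { } ) B
( { } ) ( ) ( { } ) Q
( { } ) ( ) ( { } ) { }

[B [Q ( [B [Q { }]] )] [B [Q ( )] [B [Q ( [B [Q { }]] )] [B [Q { }]]]]]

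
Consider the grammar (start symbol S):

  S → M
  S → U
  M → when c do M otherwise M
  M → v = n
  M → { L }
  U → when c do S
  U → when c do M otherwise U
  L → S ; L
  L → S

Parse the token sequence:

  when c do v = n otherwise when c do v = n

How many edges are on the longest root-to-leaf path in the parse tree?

[S [U when c do [M v = n] otherwise [U when c do [S [M v = n]]]]]

5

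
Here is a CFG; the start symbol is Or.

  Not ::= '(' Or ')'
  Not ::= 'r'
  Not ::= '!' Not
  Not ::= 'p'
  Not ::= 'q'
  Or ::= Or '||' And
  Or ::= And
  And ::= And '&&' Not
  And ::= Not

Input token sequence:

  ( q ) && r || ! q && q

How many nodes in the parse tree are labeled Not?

[Or [Or [And [And [Not ( [Or [And [Not q]]] )]] && [Not r]]] || [And [And [Not ! [Not q]]] && [Not q]]]

6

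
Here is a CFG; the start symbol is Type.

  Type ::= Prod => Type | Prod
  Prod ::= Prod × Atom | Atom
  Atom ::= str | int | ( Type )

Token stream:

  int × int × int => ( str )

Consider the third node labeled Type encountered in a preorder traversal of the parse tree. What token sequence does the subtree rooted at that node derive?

[Type [Prod [Prod [Prod [Atom int]] × [Atom int]] × [Atom int]] => [Type [Prod [Atom ( [Type [Prod [Atom str]]] )]]]]

str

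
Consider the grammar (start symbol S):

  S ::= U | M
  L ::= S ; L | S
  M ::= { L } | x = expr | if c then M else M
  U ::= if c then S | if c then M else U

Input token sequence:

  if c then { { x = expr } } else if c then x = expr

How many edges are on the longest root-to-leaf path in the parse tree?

[S [U if c then [M { [L [S [M { [L [S [M x = expr]]] }]]] }] else [U if c then [S [M x = expr]]]]]

9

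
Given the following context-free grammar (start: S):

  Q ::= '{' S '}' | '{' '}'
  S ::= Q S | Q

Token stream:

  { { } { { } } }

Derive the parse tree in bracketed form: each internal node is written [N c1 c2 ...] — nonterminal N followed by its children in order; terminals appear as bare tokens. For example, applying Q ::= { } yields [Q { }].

S
Q
{ S }
{ Q S }
{ { } S }
{ { } Q }
{ { } { S } }
{ { } { Q } }
{ { } { { } } }

[S [Q { [S [Q { }] [S [Q { [S [Q { }]] }]]] }]]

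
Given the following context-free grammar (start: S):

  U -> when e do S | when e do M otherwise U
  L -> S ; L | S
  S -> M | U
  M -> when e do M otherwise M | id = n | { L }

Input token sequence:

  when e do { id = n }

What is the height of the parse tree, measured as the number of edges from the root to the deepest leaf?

7

[S [U when e do [S [M { [L [S [M id = n]]] }]]]]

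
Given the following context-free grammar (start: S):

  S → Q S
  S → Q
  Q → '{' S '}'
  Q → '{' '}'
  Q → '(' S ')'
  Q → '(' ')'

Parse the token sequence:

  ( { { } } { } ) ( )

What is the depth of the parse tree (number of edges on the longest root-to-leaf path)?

[S [Q ( [S [Q { [S [Q { }]] }] [S [Q { }]]] )] [S [Q ( )]]]

6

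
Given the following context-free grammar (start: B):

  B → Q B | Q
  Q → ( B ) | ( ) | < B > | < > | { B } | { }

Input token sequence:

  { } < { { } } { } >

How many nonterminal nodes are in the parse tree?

10

[B [Q { }] [B [Q < [B [Q { [B [Q { }]] }] [B [Q { }]]] >]]]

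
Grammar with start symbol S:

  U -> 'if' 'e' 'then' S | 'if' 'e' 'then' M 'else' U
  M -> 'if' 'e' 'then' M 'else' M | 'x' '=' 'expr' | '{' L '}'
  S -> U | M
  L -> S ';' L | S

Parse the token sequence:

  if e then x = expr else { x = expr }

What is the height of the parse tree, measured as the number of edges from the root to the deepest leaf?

6

[S [M if e then [M x = expr] else [M { [L [S [M x = expr]]] }]]]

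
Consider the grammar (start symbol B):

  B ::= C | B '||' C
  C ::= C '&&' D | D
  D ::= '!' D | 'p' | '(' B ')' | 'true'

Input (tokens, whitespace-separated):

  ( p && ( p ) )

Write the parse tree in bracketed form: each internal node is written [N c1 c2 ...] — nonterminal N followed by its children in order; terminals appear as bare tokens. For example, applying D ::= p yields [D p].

B
C
D
( B )
( C )
( C && D )
( D && D )
( p && D )
( p && ( B ) )
( p && ( C ) )
( p && ( D ) )
( p && ( p ) )

[B [C [D ( [B [C [C [D p]] && [D ( [B [C [D p]]] )]]] )]]]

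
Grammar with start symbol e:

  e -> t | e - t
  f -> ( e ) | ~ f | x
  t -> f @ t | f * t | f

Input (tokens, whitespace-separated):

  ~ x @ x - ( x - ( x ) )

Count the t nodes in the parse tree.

[e [e [t [f ~ [f x]] @ [t [f x]]]] - [t [f ( [e [e [t [f x]]] - [t [f ( [e [t [f x]]] )]]] )]]]

6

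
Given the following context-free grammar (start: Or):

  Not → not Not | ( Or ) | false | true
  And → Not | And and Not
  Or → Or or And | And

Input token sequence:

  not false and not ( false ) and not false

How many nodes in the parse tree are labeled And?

4

[Or [And [And [And [Not not [Not false]]] and [Not not [Not ( [Or [And [Not false]]] )]]] and [Not not [Not false]]]]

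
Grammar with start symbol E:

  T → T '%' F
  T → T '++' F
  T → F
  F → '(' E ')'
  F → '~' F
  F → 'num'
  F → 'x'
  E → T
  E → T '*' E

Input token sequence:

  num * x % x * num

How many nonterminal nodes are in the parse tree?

[E [T [F num]] * [E [T [T [F x]] % [F x]] * [E [T [F num]]]]]

11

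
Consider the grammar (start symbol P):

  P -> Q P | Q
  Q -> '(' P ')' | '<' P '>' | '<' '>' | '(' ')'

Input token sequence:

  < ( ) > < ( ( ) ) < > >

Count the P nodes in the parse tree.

6

[P [Q < [P [Q ( )]] >] [P [Q < [P [Q ( [P [Q ( )]] )] [P [Q < >]]] >]]]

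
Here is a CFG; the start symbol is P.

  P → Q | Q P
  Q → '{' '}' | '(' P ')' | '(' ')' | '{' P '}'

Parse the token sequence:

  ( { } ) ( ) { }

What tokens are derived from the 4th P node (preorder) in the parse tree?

{ }

[P [Q ( [P [Q { }]] )] [P [Q ( )] [P [Q { }]]]]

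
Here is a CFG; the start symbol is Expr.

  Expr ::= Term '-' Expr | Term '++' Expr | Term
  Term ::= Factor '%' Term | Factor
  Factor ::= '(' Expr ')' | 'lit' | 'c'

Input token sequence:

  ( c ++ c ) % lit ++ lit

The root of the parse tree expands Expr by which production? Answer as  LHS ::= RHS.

Expr ::= Term '++' Expr

[Expr [Term [Factor ( [Expr [Term [Factor c]] ++ [Expr [Term [Factor c]]]] )] % [Term [Factor lit]]] ++ [Expr [Term [Factor lit]]]]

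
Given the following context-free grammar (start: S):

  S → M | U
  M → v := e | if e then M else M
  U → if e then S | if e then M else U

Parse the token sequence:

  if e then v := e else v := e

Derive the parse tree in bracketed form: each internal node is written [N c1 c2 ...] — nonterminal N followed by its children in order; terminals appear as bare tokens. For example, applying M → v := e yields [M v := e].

S
M
if e then M else M
if e then v := e else M
if e then v := e else v := e

[S [M if e then [M v := e] else [M v := e]]]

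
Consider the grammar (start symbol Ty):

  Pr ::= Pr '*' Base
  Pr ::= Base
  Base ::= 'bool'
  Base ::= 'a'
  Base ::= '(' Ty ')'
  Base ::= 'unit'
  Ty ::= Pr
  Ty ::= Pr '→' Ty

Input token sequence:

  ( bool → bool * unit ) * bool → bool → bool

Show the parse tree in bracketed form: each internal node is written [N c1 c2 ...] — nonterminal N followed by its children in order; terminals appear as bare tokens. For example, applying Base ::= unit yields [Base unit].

Ty
Pr → Ty
Pr * Base → Ty
Base * Base → Ty
( Ty ) * Base → Ty
( Pr → Ty ) * Base → Ty
( Base → Ty ) * Base → Ty
( bool → Ty ) * Base → Ty
( bool → Pr ) * Base → Ty
( bool → Pr * Base ) * Base → Ty
( bool → Base * Base ) * Base → Ty
( bool → bool * Base ) * Base → Ty
( bool → bool * unit ) * Base → Ty
( bool → bool * unit ) * bool → Ty
( bool → bool * unit ) * bool → Pr → Ty
( bool → bool * unit ) * bool → Base → Ty
( bool → bool * unit ) * bool → bool → Ty
( bool → bool * unit ) * bool → bool → Pr
( bool → bool * unit ) * bool → bool → Base
( bool → bool * unit ) * bool → bool → bool

[Ty [Pr [Pr [Base ( [Ty [Pr [Base bool]] → [Ty [Pr [Pr [Base bool]] * [Base unit]]]] )]] * [Base bool]] → [Ty [Pr [Base bool]] → [Ty [Pr [Base bool]]]]]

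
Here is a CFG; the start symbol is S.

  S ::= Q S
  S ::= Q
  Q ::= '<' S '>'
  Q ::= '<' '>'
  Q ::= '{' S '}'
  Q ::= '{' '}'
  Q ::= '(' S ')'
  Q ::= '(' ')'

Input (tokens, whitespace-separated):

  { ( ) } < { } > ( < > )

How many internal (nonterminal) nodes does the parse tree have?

12

[S [Q { [S [Q ( )]] }] [S [Q < [S [Q { }]] >] [S [Q ( [S [Q < >]] )]]]]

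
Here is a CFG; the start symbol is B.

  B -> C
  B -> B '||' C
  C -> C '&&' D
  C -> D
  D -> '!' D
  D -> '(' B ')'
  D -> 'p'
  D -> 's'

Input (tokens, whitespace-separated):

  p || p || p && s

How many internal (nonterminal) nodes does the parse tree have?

[B [B [B [C [D p]]] || [C [D p]]] || [C [C [D p]] && [D s]]]

11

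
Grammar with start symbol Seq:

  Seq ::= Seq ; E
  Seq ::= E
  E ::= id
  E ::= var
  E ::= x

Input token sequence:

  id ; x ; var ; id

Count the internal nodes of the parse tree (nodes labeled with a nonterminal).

8

[Seq [Seq [Seq [Seq [E id]] ; [E x]] ; [E var]] ; [E id]]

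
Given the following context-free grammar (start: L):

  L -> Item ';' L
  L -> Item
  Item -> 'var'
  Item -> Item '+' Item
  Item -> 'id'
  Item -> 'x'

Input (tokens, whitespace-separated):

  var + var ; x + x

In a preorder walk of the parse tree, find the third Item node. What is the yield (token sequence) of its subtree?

var

[L [Item [Item var] + [Item var]] ; [L [Item [Item x] + [Item x]]]]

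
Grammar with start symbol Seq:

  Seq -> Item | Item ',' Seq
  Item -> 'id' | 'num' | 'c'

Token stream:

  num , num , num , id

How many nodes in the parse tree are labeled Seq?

4

[Seq [Item num] , [Seq [Item num] , [Seq [Item num] , [Seq [Item id]]]]]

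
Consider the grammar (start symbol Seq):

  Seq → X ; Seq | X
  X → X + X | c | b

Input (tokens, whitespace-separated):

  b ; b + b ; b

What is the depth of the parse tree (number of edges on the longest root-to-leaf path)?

[Seq [X b] ; [Seq [X [X b] + [X b]] ; [Seq [X b]]]]

4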